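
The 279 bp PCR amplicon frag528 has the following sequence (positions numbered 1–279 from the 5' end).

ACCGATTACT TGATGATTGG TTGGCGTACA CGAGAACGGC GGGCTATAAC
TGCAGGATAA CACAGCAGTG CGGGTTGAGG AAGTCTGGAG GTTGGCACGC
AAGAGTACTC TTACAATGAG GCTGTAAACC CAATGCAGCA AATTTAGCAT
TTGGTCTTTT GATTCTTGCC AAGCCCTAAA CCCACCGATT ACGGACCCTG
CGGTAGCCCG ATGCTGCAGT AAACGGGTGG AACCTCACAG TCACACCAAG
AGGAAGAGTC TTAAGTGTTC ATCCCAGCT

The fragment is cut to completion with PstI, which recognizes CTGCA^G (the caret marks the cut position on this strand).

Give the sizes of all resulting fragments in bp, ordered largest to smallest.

PstI sites (CTGCAG) start at positions 50, 214.
PstI cuts after base 5 of each site (before the last base), so after positions 54, 218.
Linear molecule, 2 cuts → 3 fragments:
  1–54 → 54 bp
  55–218 → 164 bp
  219–279 → 61 bp
Sorted largest to smallest: 164, 61, 54 bp.

164, 61, 54 bp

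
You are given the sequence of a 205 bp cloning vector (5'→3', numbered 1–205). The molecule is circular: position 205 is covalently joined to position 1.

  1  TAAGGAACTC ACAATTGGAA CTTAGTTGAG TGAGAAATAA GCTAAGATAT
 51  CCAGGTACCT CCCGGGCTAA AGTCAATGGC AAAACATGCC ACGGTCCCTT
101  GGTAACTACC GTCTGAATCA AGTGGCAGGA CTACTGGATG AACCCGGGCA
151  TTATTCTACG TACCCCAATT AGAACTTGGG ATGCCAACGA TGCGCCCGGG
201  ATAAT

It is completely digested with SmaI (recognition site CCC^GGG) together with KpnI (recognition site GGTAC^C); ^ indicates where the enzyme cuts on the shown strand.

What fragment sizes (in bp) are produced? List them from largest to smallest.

82, 66, 52, 5 bp

SmaI sites (CCCGGG) start at positions 61, 143, 195.
SmaI cuts after base 3 of each site, so after positions 63, 145, 197.
The KpnI site (GGTACC) starts at position 54.
KpnI cuts after base 5 of each site (before the last base), so after position 58.
Combined cut positions: 58, 63, 145, 197.
Circular molecule, 4 cuts → 4 fragments:
  59–63 → 5 bp
  64–145 → 82 bp
  146–197 → 52 bp
  198–205 then 1–58 → 8 + 58 = 66 bp
Sorted largest to smallest: 82, 66, 52, 5 bp.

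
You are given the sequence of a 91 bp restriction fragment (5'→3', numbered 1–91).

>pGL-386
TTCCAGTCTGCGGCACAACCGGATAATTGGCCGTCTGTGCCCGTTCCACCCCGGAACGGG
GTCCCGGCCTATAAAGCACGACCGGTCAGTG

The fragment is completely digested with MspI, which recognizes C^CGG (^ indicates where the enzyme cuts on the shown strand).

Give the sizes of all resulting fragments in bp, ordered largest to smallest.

32, 19, 18, 13, 9 bp

MspI sites (CCGG) start at positions 19, 51, 64, 82.
MspI cuts after the first base of each site, so after positions 19, 51, 64, 82.
Linear molecule, 4 cuts → 5 fragments:
  1–19 → 19 bp
  20–51 → 32 bp
  52–64 → 13 bp
  65–82 → 18 bp
  83–91 → 9 bp
Sorted largest to smallest: 32, 19, 18, 13, 9 bp.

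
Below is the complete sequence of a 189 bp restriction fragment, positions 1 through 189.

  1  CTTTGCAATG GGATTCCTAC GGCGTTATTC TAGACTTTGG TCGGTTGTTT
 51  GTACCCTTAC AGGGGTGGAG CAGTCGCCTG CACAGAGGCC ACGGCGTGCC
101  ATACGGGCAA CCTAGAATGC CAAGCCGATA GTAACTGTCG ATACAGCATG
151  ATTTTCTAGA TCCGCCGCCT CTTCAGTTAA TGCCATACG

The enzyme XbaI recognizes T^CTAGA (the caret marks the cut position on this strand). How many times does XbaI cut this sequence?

2

TCTAGA occurs starting at positions 29, 155.
XbaI cuts at 2 sites.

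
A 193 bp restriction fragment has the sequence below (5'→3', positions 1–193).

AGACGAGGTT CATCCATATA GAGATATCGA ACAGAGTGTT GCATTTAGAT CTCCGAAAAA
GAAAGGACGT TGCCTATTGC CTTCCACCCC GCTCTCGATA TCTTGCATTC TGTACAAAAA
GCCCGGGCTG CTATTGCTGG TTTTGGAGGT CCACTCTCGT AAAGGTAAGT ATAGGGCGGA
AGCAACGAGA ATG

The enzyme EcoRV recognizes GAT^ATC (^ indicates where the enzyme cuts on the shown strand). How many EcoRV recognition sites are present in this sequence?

GATATC occurs starting at positions 23, 97.
EcoRV cuts at 2 sites.

2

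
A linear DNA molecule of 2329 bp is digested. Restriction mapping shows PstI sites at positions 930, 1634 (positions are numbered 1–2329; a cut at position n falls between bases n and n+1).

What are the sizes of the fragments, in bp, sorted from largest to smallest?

930, 704, 695 bp

Linear molecule, 2 cuts → 3 fragments:
  930 − 0 = 930 bp
  1634 − 930 = 704 bp
  2329 − 1634 = 695 bp
Sorted largest to smallest: 930, 704, 695 bp.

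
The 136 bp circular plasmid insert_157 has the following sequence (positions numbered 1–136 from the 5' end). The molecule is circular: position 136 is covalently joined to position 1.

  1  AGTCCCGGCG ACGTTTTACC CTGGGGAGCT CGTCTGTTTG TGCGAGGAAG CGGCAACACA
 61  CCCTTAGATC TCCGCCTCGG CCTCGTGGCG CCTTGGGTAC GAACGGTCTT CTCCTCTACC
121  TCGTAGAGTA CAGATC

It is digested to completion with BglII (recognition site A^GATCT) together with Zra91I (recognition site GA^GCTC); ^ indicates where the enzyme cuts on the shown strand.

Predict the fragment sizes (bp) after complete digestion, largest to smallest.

97, 39 bp

The BglII site (AGATCT) starts at position 66.
BglII cuts after the first base of each site, so after position 66.
The Zra91I site (GAGCTC) starts at position 26.
Zra91I cuts after base 2 of each site, so after position 27.
Combined cut positions: 27, 66.
Circular molecule, 2 cuts → 2 fragments:
  28–66 → 39 bp
  67–136 then 1–27 → 70 + 27 = 97 bp
Sorted largest to smallest: 97, 39 bp.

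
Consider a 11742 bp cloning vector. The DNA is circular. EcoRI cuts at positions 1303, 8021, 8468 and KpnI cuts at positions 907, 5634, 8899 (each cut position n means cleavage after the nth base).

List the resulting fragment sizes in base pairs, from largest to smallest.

Combined cut positions (sorted): 907, 1303, 5634, 8021, 8468, 8899.
Circular molecule, 6 cuts → 6 fragments:
  1303 − 907 = 396 bp
  5634 − 1303 = 4331 bp
  8021 − 5634 = 2387 bp
  8468 − 8021 = 447 bp
  8899 − 8468 = 431 bp
  wrap: 11742 − 8899 + 907 = 3750 bp
Sorted largest to smallest: 4331, 3750, 2387, 447, 431, 396 bp.

4331, 3750, 2387, 447, 431, 396 bp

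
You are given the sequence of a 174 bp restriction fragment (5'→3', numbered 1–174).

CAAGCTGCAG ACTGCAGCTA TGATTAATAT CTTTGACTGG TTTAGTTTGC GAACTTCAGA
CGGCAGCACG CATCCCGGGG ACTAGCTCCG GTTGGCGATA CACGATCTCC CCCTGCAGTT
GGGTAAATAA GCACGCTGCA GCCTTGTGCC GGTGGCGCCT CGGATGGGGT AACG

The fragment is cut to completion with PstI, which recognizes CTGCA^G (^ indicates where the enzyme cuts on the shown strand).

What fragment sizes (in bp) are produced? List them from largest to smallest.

101, 34, 23, 9, 7 bp

PstI sites (CTGCAG) start at positions 5, 12, 113, 136.
PstI cuts after base 5 of each site (before the last base), so after positions 9, 16, 117, 140.
Linear molecule, 4 cuts → 5 fragments:
  1–9 → 9 bp
  10–16 → 7 bp
  17–117 → 101 bp
  118–140 → 23 bp
  141–174 → 34 bp
Sorted largest to smallest: 101, 34, 23, 9, 7 bp.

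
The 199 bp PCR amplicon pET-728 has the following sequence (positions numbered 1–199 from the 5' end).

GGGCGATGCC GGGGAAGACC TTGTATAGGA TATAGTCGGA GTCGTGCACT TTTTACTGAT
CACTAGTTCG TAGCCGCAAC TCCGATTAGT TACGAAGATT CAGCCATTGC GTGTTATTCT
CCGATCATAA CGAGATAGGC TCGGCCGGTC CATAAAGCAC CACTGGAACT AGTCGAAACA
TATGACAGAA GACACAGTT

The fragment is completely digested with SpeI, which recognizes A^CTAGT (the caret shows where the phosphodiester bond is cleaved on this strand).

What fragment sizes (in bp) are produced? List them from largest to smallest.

106, 62, 31 bp

SpeI sites (ACTAGT) start at positions 62, 168.
SpeI cuts after the first base of each site, so after positions 62, 168.
Linear molecule, 2 cuts → 3 fragments:
  1–62 → 62 bp
  63–168 → 106 bp
  169–199 → 31 bp
Sorted largest to smallest: 106, 62, 31 bp.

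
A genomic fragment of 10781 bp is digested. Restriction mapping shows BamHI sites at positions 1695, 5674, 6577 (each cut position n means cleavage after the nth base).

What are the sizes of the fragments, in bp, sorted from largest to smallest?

4204, 3979, 1695, 903 bp

Linear molecule, 3 cuts → 4 fragments:
  1695 − 0 = 1695 bp
  5674 − 1695 = 3979 bp
  6577 − 5674 = 903 bp
  10781 − 6577 = 4204 bp
Sorted largest to smallest: 4204, 3979, 1695, 903 bp.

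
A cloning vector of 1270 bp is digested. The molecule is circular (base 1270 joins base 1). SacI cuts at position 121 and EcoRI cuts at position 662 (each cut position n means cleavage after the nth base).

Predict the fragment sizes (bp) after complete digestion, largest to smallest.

Combined cut positions (sorted): 121, 662.
Circular molecule, 2 cuts → 2 fragments:
  662 − 121 = 541 bp
  wrap: 1270 − 662 + 121 = 729 bp
Sorted largest to smallest: 729, 541 bp.

729, 541 bp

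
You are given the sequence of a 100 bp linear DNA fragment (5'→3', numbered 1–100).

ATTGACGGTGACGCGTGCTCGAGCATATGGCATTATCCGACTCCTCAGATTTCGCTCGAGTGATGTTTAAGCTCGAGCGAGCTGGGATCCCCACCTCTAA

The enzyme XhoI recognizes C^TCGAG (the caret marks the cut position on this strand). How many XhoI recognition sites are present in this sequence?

CTCGAG occurs starting at positions 18, 55, 72.
XhoI cuts at 3 sites.

3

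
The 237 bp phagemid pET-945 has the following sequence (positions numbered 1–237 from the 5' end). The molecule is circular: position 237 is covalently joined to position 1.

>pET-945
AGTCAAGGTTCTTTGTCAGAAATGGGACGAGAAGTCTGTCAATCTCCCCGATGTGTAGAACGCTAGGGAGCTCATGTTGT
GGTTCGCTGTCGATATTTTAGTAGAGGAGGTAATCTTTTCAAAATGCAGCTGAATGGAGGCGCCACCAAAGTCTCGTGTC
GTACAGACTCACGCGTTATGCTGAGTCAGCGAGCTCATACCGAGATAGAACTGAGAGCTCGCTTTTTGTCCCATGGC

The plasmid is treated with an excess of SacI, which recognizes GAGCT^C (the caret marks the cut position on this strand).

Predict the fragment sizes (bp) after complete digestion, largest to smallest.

123, 90, 24 bp

SacI sites (GAGCTC) start at positions 68, 191, 215.
SacI cuts after base 5 of each site (before the last base), so after positions 72, 195, 219.
Circular molecule, 3 cuts → 3 fragments:
  73–195 → 123 bp
  196–219 → 24 bp
  220–237 then 1–72 → 18 + 72 = 90 bp
Sorted largest to smallest: 123, 90, 24 bp.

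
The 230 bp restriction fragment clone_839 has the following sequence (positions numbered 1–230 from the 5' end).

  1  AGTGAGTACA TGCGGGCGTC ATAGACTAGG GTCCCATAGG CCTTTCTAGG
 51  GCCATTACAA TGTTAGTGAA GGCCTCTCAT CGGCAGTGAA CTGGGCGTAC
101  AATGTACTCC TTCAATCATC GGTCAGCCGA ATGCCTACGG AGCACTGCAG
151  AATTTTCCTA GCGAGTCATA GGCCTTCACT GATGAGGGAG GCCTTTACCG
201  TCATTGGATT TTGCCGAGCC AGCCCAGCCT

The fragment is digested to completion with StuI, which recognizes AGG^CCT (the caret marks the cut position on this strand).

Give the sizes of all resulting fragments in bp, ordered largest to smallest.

100, 40, 39, 32, 19 bp

StuI sites (AGGCCT) start at positions 38, 70, 170, 189.
StuI cuts after base 3 of each site, so after positions 40, 72, 172, 191.
Linear molecule, 4 cuts → 5 fragments:
  1–40 → 40 bp
  41–72 → 32 bp
  73–172 → 100 bp
  173–191 → 19 bp
  192–230 → 39 bp
Sorted largest to smallest: 100, 40, 39, 32, 19 bp.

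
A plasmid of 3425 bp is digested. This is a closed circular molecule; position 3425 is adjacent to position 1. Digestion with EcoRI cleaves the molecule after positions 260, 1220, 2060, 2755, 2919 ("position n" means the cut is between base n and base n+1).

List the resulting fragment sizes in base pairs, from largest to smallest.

960, 840, 766, 695, 164 bp

Circular molecule, 5 cuts → 5 fragments:
  1220 − 260 = 960 bp
  2060 − 1220 = 840 bp
  2755 − 2060 = 695 bp
  2919 − 2755 = 164 bp
  wrap: 3425 − 2919 + 260 = 766 bp
Sorted largest to smallest: 960, 840, 766, 695, 164 bp.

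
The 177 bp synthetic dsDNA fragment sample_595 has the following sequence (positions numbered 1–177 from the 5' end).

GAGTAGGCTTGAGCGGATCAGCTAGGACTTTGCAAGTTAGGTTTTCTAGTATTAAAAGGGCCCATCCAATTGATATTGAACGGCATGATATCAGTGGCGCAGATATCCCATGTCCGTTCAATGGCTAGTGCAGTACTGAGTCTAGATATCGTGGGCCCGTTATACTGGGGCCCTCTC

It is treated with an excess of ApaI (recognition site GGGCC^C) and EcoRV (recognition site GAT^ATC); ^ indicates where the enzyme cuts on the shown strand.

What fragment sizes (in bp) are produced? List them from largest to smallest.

62, 43, 27, 15, 15, 10, 5 bp

ApaI sites (GGGCCC) start at positions 58, 153, 168.
ApaI cuts after base 5 of each site (before the last base), so after positions 62, 157, 172.
EcoRV sites (GATATC) start at positions 87, 102, 145.
EcoRV cuts after base 3 of each site, so after positions 89, 104, 147.
Combined cut positions: 62, 89, 104, 147, 157, 172.
Linear molecule, 6 cuts → 7 fragments:
  1–62 → 62 bp
  63–89 → 27 bp
  90–104 → 15 bp
  105–147 → 43 bp
  148–157 → 10 bp
  158–172 → 15 bp
  173–177 → 5 bp
Sorted largest to smallest: 62, 43, 27, 15, 15, 10, 5 bp.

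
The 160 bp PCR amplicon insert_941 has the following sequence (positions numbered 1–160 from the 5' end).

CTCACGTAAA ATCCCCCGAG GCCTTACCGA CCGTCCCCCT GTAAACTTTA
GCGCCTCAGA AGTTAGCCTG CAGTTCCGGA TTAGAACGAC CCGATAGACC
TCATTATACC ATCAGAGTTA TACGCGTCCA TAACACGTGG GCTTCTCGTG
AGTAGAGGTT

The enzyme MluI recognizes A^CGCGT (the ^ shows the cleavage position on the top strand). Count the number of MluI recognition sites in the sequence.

1

ACGCGT occurs starting at position 122.
MluI cuts at 1 site.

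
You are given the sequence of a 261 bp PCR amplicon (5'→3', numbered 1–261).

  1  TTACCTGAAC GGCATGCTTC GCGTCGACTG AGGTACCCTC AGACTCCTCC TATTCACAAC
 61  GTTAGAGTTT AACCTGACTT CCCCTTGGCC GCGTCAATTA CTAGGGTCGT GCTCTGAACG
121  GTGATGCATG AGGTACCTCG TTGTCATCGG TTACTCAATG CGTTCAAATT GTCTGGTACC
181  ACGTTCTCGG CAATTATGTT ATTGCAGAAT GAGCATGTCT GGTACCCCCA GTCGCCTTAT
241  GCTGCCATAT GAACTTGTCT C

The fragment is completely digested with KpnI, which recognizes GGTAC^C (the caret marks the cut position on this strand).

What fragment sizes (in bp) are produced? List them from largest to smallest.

100, 46, 43, 36, 36 bp

KpnI sites (GGTACC) start at positions 32, 132, 175, 221.
KpnI cuts after base 5 of each site (before the last base), so after positions 36, 136, 179, 225.
Linear molecule, 4 cuts → 5 fragments:
  1–36 → 36 bp
  37–136 → 100 bp
  137–179 → 43 bp
  180–225 → 46 bp
  226–261 → 36 bp
Sorted largest to smallest: 100, 46, 43, 36, 36 bp.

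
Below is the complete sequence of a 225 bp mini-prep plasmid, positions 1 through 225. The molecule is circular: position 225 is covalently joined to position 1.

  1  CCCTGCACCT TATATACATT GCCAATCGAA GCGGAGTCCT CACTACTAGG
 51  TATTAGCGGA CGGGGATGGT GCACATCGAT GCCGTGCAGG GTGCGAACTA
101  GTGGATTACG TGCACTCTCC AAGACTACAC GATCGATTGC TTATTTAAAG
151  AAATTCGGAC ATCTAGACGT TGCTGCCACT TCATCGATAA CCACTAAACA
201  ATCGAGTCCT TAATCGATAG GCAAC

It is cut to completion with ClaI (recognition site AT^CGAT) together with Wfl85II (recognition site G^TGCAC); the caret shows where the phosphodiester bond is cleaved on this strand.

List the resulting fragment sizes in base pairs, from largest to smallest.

ClaI sites (ATCGAT) start at positions 75, 132, 183, 213.
ClaI cuts after base 2 of each site, so after positions 76, 133, 184, 214.
Wfl85II sites (GTGCAC) start at positions 69, 110.
Wfl85II cuts after the first base of each site, so after positions 69, 110.
Combined cut positions: 69, 76, 110, 133, 184, 214.
Circular molecule, 6 cuts → 6 fragments:
  70–76 → 7 bp
  77–110 → 34 bp
  111–133 → 23 bp
  134–184 → 51 bp
  185–214 → 30 bp
  215–225 then 1–69 → 11 + 69 = 80 bp
Sorted largest to smallest: 80, 51, 34, 30, 23, 7 bp.

80, 51, 34, 30, 23, 7 bp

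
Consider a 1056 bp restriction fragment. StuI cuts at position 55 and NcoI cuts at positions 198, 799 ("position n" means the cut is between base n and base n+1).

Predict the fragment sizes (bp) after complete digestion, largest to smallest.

601, 257, 143, 55 bp

Combined cut positions (sorted): 55, 198, 799.
Linear molecule, 3 cuts → 4 fragments:
  55 − 0 = 55 bp
  198 − 55 = 143 bp
  799 − 198 = 601 bp
  1056 − 799 = 257 bp
Sorted largest to smallest: 601, 257, 143, 55 bp.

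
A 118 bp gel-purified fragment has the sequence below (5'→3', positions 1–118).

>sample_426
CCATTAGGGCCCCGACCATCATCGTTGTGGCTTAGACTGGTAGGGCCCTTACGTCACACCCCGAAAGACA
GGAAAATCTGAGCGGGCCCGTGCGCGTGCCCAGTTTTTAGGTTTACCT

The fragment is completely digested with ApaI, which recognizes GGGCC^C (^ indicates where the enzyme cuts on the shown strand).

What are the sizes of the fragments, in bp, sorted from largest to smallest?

ApaI sites (GGGCCC) start at positions 7, 43, 84.
ApaI cuts after base 5 of each site (before the last base), so after positions 11, 47, 88.
Linear molecule, 3 cuts → 4 fragments:
  1–11 → 11 bp
  12–47 → 36 bp
  48–88 → 41 bp
  89–118 → 30 bp
Sorted largest to smallest: 41, 36, 30, 11 bp.

41, 36, 30, 11 bp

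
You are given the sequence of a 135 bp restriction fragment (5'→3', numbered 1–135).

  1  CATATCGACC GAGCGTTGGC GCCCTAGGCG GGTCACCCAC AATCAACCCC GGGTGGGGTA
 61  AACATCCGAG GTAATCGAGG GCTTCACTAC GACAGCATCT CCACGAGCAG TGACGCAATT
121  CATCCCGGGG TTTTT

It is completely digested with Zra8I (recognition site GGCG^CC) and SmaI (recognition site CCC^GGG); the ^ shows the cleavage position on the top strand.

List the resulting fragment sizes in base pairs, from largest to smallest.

76, 29, 21, 9 bp

The Zra8I site (GGCGCC) starts at position 18.
Zra8I cuts after base 4 of each site, so after position 21.
SmaI sites (CCCGGG) start at positions 48, 124.
SmaI cuts after base 3 of each site, so after positions 50, 126.
Combined cut positions: 21, 50, 126.
Linear molecule, 3 cuts → 4 fragments:
  1–21 → 21 bp
  22–50 → 29 bp
  51–126 → 76 bp
  127–135 → 9 bp
Sorted largest to smallest: 76, 29, 21, 9 bp.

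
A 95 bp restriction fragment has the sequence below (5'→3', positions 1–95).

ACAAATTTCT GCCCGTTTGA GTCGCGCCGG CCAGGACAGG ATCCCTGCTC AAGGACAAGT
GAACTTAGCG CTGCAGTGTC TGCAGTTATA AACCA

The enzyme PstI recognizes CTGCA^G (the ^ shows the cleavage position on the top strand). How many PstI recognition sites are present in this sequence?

CTGCAG occurs starting at positions 71, 80.
PstI cuts at 2 sites.

2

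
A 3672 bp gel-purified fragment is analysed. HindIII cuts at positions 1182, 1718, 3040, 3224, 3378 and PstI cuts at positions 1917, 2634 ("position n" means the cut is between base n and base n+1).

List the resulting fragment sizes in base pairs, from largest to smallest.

Combined cut positions (sorted): 1182, 1718, 1917, 2634, 3040, 3224, 3378.
Linear molecule, 7 cuts → 8 fragments:
  1182 − 0 = 1182 bp
  1718 − 1182 = 536 bp
  1917 − 1718 = 199 bp
  2634 − 1917 = 717 bp
  3040 − 2634 = 406 bp
  3224 − 3040 = 184 bp
  3378 − 3224 = 154 bp
  3672 − 3378 = 294 bp
Sorted largest to smallest: 1182, 717, 536, 406, 294, 199, 184, 154 bp.

1182, 717, 536, 406, 294, 199, 184, 154 bp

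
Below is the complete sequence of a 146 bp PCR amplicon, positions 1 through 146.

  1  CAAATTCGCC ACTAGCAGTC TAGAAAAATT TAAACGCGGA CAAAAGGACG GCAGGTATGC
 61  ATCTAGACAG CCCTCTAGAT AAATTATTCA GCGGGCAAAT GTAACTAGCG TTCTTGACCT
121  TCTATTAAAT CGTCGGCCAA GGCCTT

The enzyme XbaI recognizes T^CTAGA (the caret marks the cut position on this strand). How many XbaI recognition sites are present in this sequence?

TCTAGA occurs starting at positions 19, 62, 74.
XbaI cuts at 3 sites.

3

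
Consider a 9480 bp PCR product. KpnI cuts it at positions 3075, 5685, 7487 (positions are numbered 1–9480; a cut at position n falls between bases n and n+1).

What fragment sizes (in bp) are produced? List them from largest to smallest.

Linear molecule, 3 cuts → 4 fragments:
  3075 − 0 = 3075 bp
  5685 − 3075 = 2610 bp
  7487 − 5685 = 1802 bp
  9480 − 7487 = 1993 bp
Sorted largest to smallest: 3075, 2610, 1993, 1802 bp.

3075, 2610, 1993, 1802 bp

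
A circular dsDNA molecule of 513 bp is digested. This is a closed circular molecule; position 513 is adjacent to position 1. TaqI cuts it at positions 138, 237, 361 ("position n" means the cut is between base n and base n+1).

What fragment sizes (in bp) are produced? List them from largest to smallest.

Circular molecule, 3 cuts → 3 fragments:
  237 − 138 = 99 bp
  361 − 237 = 124 bp
  wrap: 513 − 361 + 138 = 290 bp
Sorted largest to smallest: 290, 124, 99 bp.

290, 124, 99 bp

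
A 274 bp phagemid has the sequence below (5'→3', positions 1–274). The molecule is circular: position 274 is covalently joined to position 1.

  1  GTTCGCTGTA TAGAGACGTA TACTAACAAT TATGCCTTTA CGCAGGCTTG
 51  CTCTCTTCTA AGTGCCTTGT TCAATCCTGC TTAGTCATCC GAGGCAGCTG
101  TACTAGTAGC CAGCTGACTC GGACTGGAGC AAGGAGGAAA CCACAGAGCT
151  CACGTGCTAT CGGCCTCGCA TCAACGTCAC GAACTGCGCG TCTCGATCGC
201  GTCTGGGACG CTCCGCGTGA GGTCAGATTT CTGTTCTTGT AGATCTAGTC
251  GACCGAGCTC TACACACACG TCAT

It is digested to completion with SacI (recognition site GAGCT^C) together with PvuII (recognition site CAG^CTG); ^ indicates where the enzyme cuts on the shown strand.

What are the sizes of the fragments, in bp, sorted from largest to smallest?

SacI sites (GAGCTC) start at positions 146, 255.
SacI cuts after base 5 of each site (before the last base), so after positions 150, 259.
PvuII sites (CAGCTG) start at positions 95, 111.
PvuII cuts after base 3 of each site, so after positions 97, 113.
Combined cut positions: 97, 113, 150, 259.
Circular molecule, 4 cuts → 4 fragments:
  98–113 → 16 bp
  114–150 → 37 bp
  151–259 → 109 bp
  260–274 then 1–97 → 15 + 97 = 112 bp
Sorted largest to smallest: 112, 109, 37, 16 bp.

112, 109, 37, 16 bp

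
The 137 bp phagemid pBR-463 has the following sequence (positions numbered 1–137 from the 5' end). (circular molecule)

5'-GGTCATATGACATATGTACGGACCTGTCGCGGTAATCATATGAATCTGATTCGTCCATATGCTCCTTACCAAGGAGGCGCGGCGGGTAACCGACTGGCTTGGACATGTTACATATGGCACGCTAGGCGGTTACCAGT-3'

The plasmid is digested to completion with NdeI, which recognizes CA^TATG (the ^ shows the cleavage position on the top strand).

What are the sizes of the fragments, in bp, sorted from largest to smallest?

55, 30, 26, 19, 7 bp

NdeI sites (CATATG) start at positions 4, 11, 37, 56, 111.
NdeI cuts after base 2 of each site, so after positions 5, 12, 38, 57, 112.
Circular molecule, 5 cuts → 5 fragments:
  6–12 → 7 bp
  13–38 → 26 bp
  39–57 → 19 bp
  58–112 → 55 bp
  113–137 then 1–5 → 25 + 5 = 30 bp
Sorted largest to smallest: 55, 30, 26, 19, 7 bp.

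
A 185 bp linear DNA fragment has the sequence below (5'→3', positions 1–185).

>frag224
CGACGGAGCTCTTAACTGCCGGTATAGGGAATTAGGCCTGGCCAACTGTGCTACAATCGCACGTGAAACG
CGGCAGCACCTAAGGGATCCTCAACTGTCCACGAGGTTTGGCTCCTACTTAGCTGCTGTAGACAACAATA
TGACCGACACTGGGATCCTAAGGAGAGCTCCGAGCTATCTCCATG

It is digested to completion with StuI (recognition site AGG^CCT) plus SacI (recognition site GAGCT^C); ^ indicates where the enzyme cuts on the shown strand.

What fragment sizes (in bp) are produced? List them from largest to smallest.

The StuI site (AGGCCT) starts at position 34.
StuI cuts after base 3 of each site, so after position 36.
SacI sites (GAGCTC) start at positions 6, 165.
SacI cuts after base 5 of each site (before the last base), so after positions 10, 169.
Combined cut positions: 10, 36, 169.
Linear molecule, 3 cuts → 4 fragments:
  1–10 → 10 bp
  11–36 → 26 bp
  37–169 → 133 bp
  170–185 → 16 bp
Sorted largest to smallest: 133, 26, 16, 10 bp.

133, 26, 16, 10 bp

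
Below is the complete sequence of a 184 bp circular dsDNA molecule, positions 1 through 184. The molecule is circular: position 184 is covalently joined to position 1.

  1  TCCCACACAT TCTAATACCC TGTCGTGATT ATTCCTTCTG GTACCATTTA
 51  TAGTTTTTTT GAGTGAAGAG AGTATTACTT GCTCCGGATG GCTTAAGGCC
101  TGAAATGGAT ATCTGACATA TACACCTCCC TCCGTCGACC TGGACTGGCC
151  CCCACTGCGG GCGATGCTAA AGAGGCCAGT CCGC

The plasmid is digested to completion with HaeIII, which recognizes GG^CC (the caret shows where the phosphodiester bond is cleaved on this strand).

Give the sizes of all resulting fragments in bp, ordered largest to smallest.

107, 50, 27 bp

HaeIII sites (GGCC) start at positions 97, 147, 174.
HaeIII cuts after base 2 of each site, so after positions 98, 148, 175.
Circular molecule, 3 cuts → 3 fragments:
  99–148 → 50 bp
  149–175 → 27 bp
  176–184 then 1–98 → 9 + 98 = 107 bp
Sorted largest to smallest: 107, 50, 27 bp.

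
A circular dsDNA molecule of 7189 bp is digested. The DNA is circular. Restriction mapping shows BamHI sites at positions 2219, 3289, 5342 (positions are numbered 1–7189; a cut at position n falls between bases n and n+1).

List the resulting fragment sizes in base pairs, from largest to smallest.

Circular molecule, 3 cuts → 3 fragments:
  3289 − 2219 = 1070 bp
  5342 − 3289 = 2053 bp
  wrap: 7189 − 5342 + 2219 = 4066 bp
Sorted largest to smallest: 4066, 2053, 1070 bp.

4066, 2053, 1070 bp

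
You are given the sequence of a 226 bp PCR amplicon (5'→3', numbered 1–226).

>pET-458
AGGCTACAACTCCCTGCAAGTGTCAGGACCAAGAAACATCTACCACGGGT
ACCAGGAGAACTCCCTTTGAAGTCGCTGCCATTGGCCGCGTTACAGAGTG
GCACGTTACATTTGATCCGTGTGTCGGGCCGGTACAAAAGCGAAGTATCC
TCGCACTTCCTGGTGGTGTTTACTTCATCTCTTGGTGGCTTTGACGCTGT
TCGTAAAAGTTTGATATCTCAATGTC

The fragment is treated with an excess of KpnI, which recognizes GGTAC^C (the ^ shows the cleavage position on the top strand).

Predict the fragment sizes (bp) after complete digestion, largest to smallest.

174, 52 bp

The KpnI site (GGTACC) starts at position 48.
KpnI cuts after base 5 of each site (before the last base), so after position 52.
Linear molecule, 1 cut → 2 fragments:
  1–52 → 52 bp
  53–226 → 174 bp
Sorted largest to smallest: 174, 52 bp.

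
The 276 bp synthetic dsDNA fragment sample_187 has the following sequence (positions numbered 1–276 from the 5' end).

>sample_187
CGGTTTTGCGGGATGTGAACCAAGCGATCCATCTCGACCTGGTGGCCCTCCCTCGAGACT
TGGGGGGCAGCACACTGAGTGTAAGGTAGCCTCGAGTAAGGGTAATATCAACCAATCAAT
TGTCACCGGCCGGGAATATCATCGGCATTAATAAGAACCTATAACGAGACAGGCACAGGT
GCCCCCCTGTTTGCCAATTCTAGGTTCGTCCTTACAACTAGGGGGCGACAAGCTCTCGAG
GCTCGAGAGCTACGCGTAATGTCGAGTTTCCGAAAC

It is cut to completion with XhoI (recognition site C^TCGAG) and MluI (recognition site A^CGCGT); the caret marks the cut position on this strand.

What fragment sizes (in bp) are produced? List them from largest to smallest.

XhoI sites (CTCGAG) start at positions 52, 91, 235, 242.
XhoI cuts after the first base of each site, so after positions 52, 91, 235, 242.
The MluI site (ACGCGT) starts at position 252.
MluI cuts after the first base of each site, so after position 252.
Combined cut positions: 52, 91, 235, 242, 252.
Linear molecule, 5 cuts → 6 fragments:
  1–52 → 52 bp
  53–91 → 39 bp
  92–235 → 144 bp
  236–242 → 7 bp
  243–252 → 10 bp
  253–276 → 24 bp
Sorted largest to smallest: 144, 52, 39, 24, 10, 7 bp.

144, 52, 39, 24, 10, 7 bp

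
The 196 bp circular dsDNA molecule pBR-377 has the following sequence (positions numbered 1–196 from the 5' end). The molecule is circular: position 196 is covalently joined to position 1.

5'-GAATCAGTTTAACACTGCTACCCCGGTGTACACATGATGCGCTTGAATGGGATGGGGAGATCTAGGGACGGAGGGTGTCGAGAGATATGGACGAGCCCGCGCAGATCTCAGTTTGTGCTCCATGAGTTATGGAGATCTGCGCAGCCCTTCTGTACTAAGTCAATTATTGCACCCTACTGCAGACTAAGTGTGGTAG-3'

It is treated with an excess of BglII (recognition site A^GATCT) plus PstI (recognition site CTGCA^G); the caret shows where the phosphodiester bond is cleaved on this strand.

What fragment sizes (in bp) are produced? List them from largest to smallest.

73, 48, 45, 30 bp

BglII sites (AGATCT) start at positions 58, 103, 133.
BglII cuts after the first base of each site, so after positions 58, 103, 133.
The PstI site (CTGCAG) starts at position 177.
PstI cuts after base 5 of each site (before the last base), so after position 181.
Combined cut positions: 58, 103, 133, 181.
Circular molecule, 4 cuts → 4 fragments:
  59–103 → 45 bp
  104–133 → 30 bp
  134–181 → 48 bp
  182–196 then 1–58 → 15 + 58 = 73 bp
Sorted largest to smallest: 73, 48, 45, 30 bp.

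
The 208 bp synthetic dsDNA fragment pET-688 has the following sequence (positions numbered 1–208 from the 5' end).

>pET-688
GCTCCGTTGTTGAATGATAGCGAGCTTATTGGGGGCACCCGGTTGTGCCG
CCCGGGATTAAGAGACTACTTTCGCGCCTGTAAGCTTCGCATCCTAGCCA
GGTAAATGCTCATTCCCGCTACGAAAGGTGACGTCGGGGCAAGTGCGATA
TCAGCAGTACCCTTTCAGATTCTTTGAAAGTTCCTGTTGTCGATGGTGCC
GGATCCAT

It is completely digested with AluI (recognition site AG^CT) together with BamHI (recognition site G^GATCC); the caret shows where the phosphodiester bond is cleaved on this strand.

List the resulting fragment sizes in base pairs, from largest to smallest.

117, 60, 24, 7 bp

AluI sites (AGCT) start at positions 23, 83.
AluI cuts after base 2 of each site, so after positions 24, 84.
The BamHI site (GGATCC) starts at position 201.
BamHI cuts after the first base of each site, so after position 201.
Combined cut positions: 24, 84, 201.
Linear molecule, 3 cuts → 4 fragments:
  1–24 → 24 bp
  25–84 → 60 bp
  85–201 → 117 bp
  202–208 → 7 bp
Sorted largest to smallest: 117, 60, 24, 7 bp.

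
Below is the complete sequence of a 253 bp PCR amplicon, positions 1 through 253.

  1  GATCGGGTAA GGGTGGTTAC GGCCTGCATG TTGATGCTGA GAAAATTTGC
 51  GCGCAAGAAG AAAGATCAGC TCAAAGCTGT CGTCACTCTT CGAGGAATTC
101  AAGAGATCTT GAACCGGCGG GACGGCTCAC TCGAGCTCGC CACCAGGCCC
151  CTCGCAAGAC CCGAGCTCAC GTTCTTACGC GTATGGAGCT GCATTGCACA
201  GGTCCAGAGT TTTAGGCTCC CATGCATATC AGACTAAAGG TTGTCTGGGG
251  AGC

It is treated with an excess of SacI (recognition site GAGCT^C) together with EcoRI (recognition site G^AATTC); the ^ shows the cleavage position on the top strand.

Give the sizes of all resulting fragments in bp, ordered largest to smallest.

95, 86, 42, 30 bp

SacI sites (GAGCTC) start at positions 133, 163.
SacI cuts after base 5 of each site (before the last base), so after positions 137, 167.
The EcoRI site (GAATTC) starts at position 95.
EcoRI cuts after the first base of each site, so after position 95.
Combined cut positions: 95, 137, 167.
Linear molecule, 3 cuts → 4 fragments:
  1–95 → 95 bp
  96–137 → 42 bp
  138–167 → 30 bp
  168–253 → 86 bp
Sorted largest to smallest: 95, 86, 42, 30 bp.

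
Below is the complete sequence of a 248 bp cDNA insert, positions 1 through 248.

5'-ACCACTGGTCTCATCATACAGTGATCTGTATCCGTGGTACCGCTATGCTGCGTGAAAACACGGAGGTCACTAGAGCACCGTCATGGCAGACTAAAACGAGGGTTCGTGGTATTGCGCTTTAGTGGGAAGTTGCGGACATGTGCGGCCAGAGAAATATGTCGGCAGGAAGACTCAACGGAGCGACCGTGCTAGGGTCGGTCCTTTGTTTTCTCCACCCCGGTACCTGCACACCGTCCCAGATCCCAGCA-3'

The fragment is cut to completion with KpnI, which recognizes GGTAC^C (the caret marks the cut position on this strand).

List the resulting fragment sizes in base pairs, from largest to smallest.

KpnI sites (GGTACC) start at positions 36, 219.
KpnI cuts after base 5 of each site (before the last base), so after positions 40, 223.
Linear molecule, 2 cuts → 3 fragments:
  1–40 → 40 bp
  41–223 → 183 bp
  224–248 → 25 bp
Sorted largest to smallest: 183, 40, 25 bp.

183, 40, 25 bp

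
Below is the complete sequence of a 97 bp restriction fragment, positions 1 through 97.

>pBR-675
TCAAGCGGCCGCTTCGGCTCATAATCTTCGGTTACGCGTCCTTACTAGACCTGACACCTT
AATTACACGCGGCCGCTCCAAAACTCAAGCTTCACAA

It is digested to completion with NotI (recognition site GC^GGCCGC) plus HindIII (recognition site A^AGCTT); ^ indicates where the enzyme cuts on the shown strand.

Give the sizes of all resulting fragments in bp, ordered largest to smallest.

64, 17, 10, 6 bp

NotI sites (GCGGCCGC) start at positions 5, 69.
NotI cuts after base 2 of each site, so after positions 6, 70.
The HindIII site (AAGCTT) starts at position 87.
HindIII cuts after the first base of each site, so after position 87.
Combined cut positions: 6, 70, 87.
Linear molecule, 3 cuts → 4 fragments:
  1–6 → 6 bp
  7–70 → 64 bp
  71–87 → 17 bp
  88–97 → 10 bp
Sorted largest to smallest: 64, 17, 10, 6 bp.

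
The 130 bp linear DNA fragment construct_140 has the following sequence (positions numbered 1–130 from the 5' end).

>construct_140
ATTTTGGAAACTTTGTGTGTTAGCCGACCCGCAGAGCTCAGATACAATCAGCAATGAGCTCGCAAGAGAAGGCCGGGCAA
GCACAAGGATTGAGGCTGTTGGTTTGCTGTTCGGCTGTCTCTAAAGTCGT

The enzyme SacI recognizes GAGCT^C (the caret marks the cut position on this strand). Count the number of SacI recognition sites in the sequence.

GAGCTC occurs starting at positions 34, 56.
SacI cuts at 2 sites.

2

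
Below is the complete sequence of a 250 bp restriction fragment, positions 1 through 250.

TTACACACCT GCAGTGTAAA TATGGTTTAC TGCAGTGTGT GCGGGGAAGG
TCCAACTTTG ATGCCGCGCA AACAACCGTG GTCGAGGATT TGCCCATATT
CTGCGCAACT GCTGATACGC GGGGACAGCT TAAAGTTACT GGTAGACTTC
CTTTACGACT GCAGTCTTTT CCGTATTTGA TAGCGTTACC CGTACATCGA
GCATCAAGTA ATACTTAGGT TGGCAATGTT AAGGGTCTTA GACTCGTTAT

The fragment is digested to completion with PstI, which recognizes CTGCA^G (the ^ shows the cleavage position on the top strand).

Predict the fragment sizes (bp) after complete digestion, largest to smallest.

PstI sites (CTGCAG) start at positions 9, 30, 159.
PstI cuts after base 5 of each site (before the last base), so after positions 13, 34, 163.
Linear molecule, 3 cuts → 4 fragments:
  1–13 → 13 bp
  14–34 → 21 bp
  35–163 → 129 bp
  164–250 → 87 bp
Sorted largest to smallest: 129, 87, 21, 13 bp.

129, 87, 21, 13 bp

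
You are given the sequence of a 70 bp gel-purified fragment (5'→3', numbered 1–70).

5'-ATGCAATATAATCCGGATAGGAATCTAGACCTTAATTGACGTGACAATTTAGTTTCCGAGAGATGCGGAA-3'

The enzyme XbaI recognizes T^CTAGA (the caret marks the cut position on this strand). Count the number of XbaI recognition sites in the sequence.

1

TCTAGA occurs starting at position 24.
XbaI cuts at 1 site.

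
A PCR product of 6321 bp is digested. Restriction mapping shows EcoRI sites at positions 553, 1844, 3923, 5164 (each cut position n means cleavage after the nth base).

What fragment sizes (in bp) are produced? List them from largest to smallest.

Linear molecule, 4 cuts → 5 fragments:
  553 − 0 = 553 bp
  1844 − 553 = 1291 bp
  3923 − 1844 = 2079 bp
  5164 − 3923 = 1241 bp
  6321 − 5164 = 1157 bp
Sorted largest to smallest: 2079, 1291, 1241, 1157, 553 bp.

2079, 1291, 1241, 1157, 553 bp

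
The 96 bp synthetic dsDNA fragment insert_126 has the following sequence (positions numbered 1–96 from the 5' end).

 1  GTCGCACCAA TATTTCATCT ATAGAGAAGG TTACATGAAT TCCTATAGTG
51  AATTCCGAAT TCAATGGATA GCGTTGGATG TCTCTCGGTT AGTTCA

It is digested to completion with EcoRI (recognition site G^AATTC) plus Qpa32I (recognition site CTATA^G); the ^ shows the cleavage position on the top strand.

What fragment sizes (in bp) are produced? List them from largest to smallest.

EcoRI sites (GAATTC) start at positions 37, 50, 57.
EcoRI cuts after the first base of each site, so after positions 37, 50, 57.
Qpa32I sites (CTATAG) start at positions 19, 43.
Qpa32I cuts after base 5 of each site (before the last base), so after positions 23, 47.
Combined cut positions: 23, 37, 47, 50, 57.
Linear molecule, 5 cuts → 6 fragments:
  1–23 → 23 bp
  24–37 → 14 bp
  38–47 → 10 bp
  48–50 → 3 bp
  51–57 → 7 bp
  58–96 → 39 bp
Sorted largest to smallest: 39, 23, 14, 10, 7, 3 bp.

39, 23, 14, 10, 7, 3 bp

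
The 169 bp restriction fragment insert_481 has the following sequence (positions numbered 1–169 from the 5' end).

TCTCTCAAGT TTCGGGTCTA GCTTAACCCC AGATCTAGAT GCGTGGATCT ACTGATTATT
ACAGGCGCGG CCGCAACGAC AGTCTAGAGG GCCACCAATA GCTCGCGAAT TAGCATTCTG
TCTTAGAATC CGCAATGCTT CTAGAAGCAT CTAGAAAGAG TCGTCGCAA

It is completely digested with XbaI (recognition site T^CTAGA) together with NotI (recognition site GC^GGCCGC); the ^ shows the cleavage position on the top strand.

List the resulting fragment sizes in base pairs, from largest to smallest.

XbaI sites (TCTAGA) start at positions 34, 83, 140, 150.
XbaI cuts after the first base of each site, so after positions 34, 83, 140, 150.
The NotI site (GCGGCCGC) starts at position 67.
NotI cuts after base 2 of each site, so after position 68.
Combined cut positions: 34, 68, 83, 140, 150.
Linear molecule, 5 cuts → 6 fragments:
  1–34 → 34 bp
  35–68 → 34 bp
  69–83 → 15 bp
  84–140 → 57 bp
  141–150 → 10 bp
  151–169 → 19 bp
Sorted largest to smallest: 57, 34, 34, 19, 15, 10 bp.

57, 34, 34, 19, 15, 10 bp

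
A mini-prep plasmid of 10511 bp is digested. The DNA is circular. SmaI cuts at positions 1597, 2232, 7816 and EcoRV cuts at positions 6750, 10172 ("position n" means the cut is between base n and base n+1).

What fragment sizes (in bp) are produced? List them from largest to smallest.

Combined cut positions (sorted): 1597, 2232, 6750, 7816, 10172.
Circular molecule, 5 cuts → 5 fragments:
  2232 − 1597 = 635 bp
  6750 − 2232 = 4518 bp
  7816 − 6750 = 1066 bp
  10172 − 7816 = 2356 bp
  wrap: 10511 − 10172 + 1597 = 1936 bp
Sorted largest to smallest: 4518, 2356, 1936, 1066, 635 bp.

4518, 2356, 1936, 1066, 635 bp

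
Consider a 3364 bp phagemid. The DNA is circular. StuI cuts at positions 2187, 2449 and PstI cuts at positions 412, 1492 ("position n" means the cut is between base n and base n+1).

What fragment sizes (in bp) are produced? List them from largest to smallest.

Combined cut positions (sorted): 412, 1492, 2187, 2449.
Circular molecule, 4 cuts → 4 fragments:
  1492 − 412 = 1080 bp
  2187 − 1492 = 695 bp
  2449 − 2187 = 262 bp
  wrap: 3364 − 2449 + 412 = 1327 bp
Sorted largest to smallest: 1327, 1080, 695, 262 bp.

1327, 1080, 695, 262 bp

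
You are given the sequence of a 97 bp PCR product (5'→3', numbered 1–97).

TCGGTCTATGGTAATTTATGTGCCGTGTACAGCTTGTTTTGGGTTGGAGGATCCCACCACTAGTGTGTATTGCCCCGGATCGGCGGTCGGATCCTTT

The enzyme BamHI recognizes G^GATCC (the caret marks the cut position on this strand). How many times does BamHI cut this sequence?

2

GGATCC occurs starting at positions 49, 89.
BamHI cuts at 2 sites.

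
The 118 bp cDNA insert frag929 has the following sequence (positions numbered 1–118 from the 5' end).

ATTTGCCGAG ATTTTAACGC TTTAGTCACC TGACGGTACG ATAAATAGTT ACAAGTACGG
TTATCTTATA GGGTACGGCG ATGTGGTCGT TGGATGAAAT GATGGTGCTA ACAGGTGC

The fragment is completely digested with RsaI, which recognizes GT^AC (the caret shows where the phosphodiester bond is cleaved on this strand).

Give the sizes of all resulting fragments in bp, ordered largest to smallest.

RsaI sites (GTAC) start at positions 36, 55, 73.
RsaI cuts after base 2 of each site, so after positions 37, 56, 74.
Linear molecule, 3 cuts → 4 fragments:
  1–37 → 37 bp
  38–56 → 19 bp
  57–74 → 18 bp
  75–118 → 44 bp
Sorted largest to smallest: 44, 37, 19, 18 bp.

44, 37, 19, 18 bp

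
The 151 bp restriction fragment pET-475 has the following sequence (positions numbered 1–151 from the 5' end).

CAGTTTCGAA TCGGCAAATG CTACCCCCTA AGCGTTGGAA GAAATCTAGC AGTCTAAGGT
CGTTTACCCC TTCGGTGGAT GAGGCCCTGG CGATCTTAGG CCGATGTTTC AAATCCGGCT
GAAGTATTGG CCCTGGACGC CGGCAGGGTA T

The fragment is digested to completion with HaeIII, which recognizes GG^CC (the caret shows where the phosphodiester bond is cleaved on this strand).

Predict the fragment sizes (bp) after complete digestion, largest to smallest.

84, 30, 21, 16 bp

HaeIII sites (GGCC) start at positions 83, 99, 129.
HaeIII cuts after base 2 of each site, so after positions 84, 100, 130.
Linear molecule, 3 cuts → 4 fragments:
  1–84 → 84 bp
  85–100 → 16 bp
  101–130 → 30 bp
  131–151 → 21 bp
Sorted largest to smallest: 84, 30, 21, 16 bp.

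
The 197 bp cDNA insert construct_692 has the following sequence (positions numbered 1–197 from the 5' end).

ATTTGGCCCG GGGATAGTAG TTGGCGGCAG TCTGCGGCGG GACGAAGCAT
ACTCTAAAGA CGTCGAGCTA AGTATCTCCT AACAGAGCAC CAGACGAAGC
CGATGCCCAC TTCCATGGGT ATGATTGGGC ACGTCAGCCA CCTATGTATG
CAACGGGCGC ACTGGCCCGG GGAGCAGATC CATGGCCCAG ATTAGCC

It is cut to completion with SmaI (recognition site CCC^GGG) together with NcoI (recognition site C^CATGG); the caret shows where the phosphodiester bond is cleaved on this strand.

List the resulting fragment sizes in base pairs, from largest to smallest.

104, 55, 17, 12, 9 bp

SmaI sites (CCCGGG) start at positions 7, 166.
SmaI cuts after base 3 of each site, so after positions 9, 168.
NcoI sites (CCATGG) start at positions 113, 180.
NcoI cuts after the first base of each site, so after positions 113, 180.
Combined cut positions: 9, 113, 168, 180.
Linear molecule, 4 cuts → 5 fragments:
  1–9 → 9 bp
  10–113 → 104 bp
  114–168 → 55 bp
  169–180 → 12 bp
  181–197 → 17 bp
Sorted largest to smallest: 104, 55, 17, 12, 9 bp.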